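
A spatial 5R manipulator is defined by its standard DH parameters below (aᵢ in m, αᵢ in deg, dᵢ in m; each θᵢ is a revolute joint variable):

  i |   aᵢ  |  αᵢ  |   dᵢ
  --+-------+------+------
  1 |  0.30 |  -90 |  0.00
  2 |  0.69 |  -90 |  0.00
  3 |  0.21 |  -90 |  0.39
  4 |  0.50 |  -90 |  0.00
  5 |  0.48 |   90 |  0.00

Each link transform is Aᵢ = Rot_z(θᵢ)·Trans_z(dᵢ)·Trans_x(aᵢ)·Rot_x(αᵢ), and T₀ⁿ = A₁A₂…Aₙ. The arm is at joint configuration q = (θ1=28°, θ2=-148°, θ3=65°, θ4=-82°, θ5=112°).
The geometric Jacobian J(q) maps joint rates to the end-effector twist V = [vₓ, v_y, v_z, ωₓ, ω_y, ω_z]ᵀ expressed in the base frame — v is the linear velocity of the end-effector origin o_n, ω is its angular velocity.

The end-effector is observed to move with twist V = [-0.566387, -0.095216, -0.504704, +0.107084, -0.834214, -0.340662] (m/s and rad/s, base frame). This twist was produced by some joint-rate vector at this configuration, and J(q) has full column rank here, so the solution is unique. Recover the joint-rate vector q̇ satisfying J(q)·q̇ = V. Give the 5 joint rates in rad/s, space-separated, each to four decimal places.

o_n = [-0.2835, -0.1990, 1.2360]
J₁: ẑ×o_n = [0.1990, -0.2835, 0.0000], ω = ẑ
J2: z=[-0.4695, 0.8829, 0.0000] o=[0.2649, 0.1408, 0.0000] → [1.0913, 0.5803, 0.6438, -0.4695, 0.8829, 0.0000]
J3: z=[0.4679, 0.2488, 0.8480] o=[-0.2518, -0.1339, 0.3656] → [0.2718, -0.4342, -0.0226, 0.4679, 0.2488, 0.8480]
J4: z=[0.8770, -0.0123, -0.4803] o=[-0.0464, -0.2402, 0.7434] → [0.0137, -0.3182, 0.0332, 0.8770, -0.0123, -0.4803]
J5: z=[0.0429, -0.9937, 0.1037] o=[0.1929, -0.1844, 1.1789] → [-0.0553, -0.0519, -0.4740, 0.0429, -0.9937, 0.1037]
q̇ = J⁺·V = [-0.5190, -0.4130, 0.0620, -0.1560, 0.4900]

-0.5190 -0.4130 0.0620 -0.1560 0.4900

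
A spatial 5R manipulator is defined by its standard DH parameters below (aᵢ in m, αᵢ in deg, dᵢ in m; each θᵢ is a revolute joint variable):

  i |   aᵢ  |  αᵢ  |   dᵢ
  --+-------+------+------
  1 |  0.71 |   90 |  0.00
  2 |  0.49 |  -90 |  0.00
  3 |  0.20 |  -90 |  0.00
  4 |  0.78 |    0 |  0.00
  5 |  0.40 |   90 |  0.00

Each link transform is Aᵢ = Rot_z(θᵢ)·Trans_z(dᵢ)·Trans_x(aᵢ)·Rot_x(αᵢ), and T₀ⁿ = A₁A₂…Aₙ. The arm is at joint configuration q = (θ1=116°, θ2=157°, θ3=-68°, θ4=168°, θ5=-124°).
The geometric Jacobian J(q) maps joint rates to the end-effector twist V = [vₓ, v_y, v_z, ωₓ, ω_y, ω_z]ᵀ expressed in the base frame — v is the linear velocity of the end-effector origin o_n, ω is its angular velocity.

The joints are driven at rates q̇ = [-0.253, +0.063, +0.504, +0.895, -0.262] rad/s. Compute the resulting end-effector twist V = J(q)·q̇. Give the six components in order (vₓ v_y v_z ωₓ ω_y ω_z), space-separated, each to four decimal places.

o_n = [-0.4598, 0.3607, 0.5562]
J₁: ẑ×o_n = [-0.3607, -0.4598, 0.0000], ω = ẑ
J2: z=[0.8988, 0.4384, 0.0000] o=[-0.3112, 0.6381, 0.0000] → [0.2438, -0.4999, -0.1842, 0.8988, 0.4384, 0.0000]
J3: z=[0.1713, -0.3512, -0.9205] o=[-0.1135, 0.2327, 0.1915] → [-0.0103, 0.2563, -0.0997, 0.1713, -0.3512, -0.9205]
J4: z=[0.0374, -0.9313, 0.3623] o=[0.0834, 0.2520, 0.2207] → [-0.3518, -0.2094, -0.5018, 0.0374, -0.9313, 0.3623]
J5: z=[0.0374, -0.9313, 0.3623] o=[-0.6955, 0.2354, 0.2583] → [-0.3228, 0.0742, 0.2242, 0.0374, -0.9313, 0.3623]
V = J·q̇ = [-0.1289, 0.0072, -0.5698, 0.1667, -0.7389, -0.4876]

-0.1289 0.0072 -0.5698 0.1667 -0.7389 -0.4876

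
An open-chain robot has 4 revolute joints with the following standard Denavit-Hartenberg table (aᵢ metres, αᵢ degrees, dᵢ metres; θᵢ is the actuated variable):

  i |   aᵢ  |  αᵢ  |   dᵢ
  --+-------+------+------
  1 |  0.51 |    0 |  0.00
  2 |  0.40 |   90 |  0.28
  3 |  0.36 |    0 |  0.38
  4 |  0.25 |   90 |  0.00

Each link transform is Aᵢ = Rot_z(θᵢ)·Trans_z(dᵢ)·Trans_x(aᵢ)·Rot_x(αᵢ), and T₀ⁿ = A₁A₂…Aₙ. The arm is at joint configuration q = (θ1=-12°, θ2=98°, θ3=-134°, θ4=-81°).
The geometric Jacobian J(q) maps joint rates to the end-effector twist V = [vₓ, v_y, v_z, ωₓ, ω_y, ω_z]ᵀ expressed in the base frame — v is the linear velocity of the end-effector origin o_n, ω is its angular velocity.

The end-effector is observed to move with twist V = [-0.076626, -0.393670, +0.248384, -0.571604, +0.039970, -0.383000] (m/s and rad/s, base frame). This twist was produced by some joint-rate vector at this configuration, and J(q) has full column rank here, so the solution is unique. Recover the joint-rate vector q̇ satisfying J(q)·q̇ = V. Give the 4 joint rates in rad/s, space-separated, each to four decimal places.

-0.3940 0.0110 -0.5240 -0.0490

o_n = [0.8741, -0.1873, 0.1644]
J₁: ẑ×o_n = [0.1873, 0.8741, -0.0000], ω = ẑ
J2: z=[0.0000, 0.0000, 1.0000] o=[0.4989, -0.1060, 0.0000] → [0.0812, 0.3752, -0.0000, 0.0000, 0.0000, 1.0000]
J3: z=[0.9976, -0.0698, 0.0000] o=[0.5268, 0.2930, 0.2800] → [0.0081, 0.1153, -0.4549, 0.9976, -0.0698, 0.0000]
J4: z=[0.9976, -0.0698, 0.0000] o=[0.8884, 0.0170, 0.0210] → [-0.0100, -0.1430, -0.2048, 0.9976, -0.0698, 0.0000]
q̇ = J⁺·V = [-0.3940, 0.0110, -0.5240, -0.0490]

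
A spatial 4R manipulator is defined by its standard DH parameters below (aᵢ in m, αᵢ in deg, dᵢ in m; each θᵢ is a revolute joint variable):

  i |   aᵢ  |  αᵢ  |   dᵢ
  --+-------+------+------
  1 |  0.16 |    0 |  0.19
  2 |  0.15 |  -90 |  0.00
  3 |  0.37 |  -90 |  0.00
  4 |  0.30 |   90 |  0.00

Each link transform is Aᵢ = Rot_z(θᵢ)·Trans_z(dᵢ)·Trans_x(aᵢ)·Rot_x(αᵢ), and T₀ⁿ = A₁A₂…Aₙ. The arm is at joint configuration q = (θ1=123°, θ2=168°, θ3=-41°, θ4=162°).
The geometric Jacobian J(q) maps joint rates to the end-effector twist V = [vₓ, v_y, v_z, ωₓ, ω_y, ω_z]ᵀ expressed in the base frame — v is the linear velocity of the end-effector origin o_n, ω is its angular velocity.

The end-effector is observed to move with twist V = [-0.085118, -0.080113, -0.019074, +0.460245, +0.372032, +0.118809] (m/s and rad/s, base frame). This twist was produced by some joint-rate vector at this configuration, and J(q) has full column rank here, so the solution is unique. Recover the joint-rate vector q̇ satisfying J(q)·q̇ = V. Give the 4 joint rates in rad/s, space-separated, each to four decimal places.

0.0600 -0.1510 0.5630 -0.2780

o_n = [-0.0970, -0.0987, 0.2456]
J₁: ẑ×o_n = [0.0987, -0.0970, 0.0000], ω = ẑ
J2: z=[0.0000, 0.0000, 1.0000] o=[-0.0871, 0.1342, 0.1900] → [0.2329, -0.0099, 0.0000, 0.0000, 0.0000, 1.0000]
J3: z=[0.9336, 0.3584, 0.0000] o=[-0.0334, -0.0058, 0.1900] → [0.0199, -0.0519, -0.0639, 0.9336, 0.3584, 0.0000]
J4: z=[0.2351, -0.6125, -0.7547] o=[0.0667, -0.2665, 0.4327] → [0.2413, 0.1676, -0.0608, 0.2351, -0.6125, -0.7547]
q̇ = J⁺·V = [0.0600, -0.1510, 0.5630, -0.2780]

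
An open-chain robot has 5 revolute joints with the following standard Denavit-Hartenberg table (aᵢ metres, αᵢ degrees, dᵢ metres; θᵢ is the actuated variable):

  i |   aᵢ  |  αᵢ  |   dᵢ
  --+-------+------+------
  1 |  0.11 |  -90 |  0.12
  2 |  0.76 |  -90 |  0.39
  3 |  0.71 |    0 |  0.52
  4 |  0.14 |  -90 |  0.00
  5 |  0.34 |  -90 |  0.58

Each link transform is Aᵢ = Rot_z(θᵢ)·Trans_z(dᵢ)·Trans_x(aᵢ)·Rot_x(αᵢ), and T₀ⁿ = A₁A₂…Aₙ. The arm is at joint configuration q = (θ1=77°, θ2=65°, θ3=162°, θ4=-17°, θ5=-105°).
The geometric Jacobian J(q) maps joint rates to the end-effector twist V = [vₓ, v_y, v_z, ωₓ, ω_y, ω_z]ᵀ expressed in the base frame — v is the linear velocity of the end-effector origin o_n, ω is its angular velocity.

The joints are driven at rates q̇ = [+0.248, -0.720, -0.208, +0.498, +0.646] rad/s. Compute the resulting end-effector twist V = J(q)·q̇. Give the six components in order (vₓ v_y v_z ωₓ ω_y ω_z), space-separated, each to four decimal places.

0.3078 -0.2099 -0.6669 0.0916 -0.4516 0.4613

o_n = [-0.7759, -0.6231, 0.0247]
J₁: ẑ×o_n = [0.6231, -0.7759, 0.0000], ω = ẑ
J2: z=[-0.9744, 0.2250, 0.0000] o=[0.0247, 0.1072, 0.1200] → [-0.0214, -0.0928, 0.8917, -0.9744, 0.2250, 0.0000]
J3: z=[-0.2039, -0.8831, -0.4226] o=[-0.2830, 0.5079, -0.5688] → [-1.0021, 0.3293, -0.2047, -0.2039, -0.8831, -0.4226]
J4: z=[-0.2039, -0.8831, -0.4226] o=[-0.2394, -0.2787, -0.1766] → [-0.3233, 0.2678, -0.4036, -0.2039, -0.8831, -0.4226]
J5: z=[-0.8527, -0.0519, 0.5198] o=[-0.1721, -0.3440, -0.0726] → [0.1400, -0.2309, 0.2066, -0.8527, -0.0519, 0.5198]
V = J·q̇ = [0.3078, -0.2099, -0.6669, 0.0916, -0.4516, 0.4613]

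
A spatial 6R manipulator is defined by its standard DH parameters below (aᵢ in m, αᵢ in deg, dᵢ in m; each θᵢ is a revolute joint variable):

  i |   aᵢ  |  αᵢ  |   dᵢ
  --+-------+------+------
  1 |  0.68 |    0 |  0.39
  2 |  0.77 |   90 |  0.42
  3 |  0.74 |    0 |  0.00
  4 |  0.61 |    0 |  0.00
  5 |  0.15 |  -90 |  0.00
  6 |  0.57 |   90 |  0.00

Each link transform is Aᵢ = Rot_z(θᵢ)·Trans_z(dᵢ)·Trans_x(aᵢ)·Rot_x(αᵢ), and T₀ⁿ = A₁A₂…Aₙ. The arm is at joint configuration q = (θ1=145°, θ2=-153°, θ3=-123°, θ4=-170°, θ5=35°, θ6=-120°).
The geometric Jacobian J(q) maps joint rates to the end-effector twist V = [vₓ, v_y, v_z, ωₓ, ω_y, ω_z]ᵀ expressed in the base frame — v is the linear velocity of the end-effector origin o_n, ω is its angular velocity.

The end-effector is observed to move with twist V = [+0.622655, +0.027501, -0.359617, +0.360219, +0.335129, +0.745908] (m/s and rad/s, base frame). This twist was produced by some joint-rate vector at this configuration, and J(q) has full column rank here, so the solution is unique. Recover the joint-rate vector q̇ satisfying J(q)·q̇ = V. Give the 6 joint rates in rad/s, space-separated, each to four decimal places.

o_n = [0.0015, -0.1869, 0.6188]
J₁: ẑ×o_n = [0.1869, 0.0015, -0.0000], ω = ẑ
J2: z=[0.0000, 0.0000, 1.0000] o=[-0.5570, 0.3900, 0.3900] → [0.5770, 0.5585, -0.0000, 0.0000, 0.0000, 1.0000]
J3: z=[-0.1392, -0.9903, 0.0000] o=[0.2055, 0.2829, 0.8100] → [0.1893, -0.0266, -0.1366, -0.1392, -0.9903, 0.0000]
J4: z=[-0.1392, -0.9903, 0.0000] o=[-0.1936, 0.3390, 0.1894] → [-0.4253, 0.0598, 0.2664, -0.1392, -0.9903, 0.0000]
J5: z=[-0.1392, -0.9903, 0.0000] o=[0.0424, 0.3058, 0.7509] → [0.1308, -0.0184, 0.0281, -0.1392, -0.9903, 0.0000]
J6: z=[-0.9686, 0.1361, -0.2079] o=[0.0115, 0.3101, 0.8976] → [-0.1413, -0.2679, 0.4828, -0.9686, 0.1361, -0.2079]
q̇ = J⁺·V = [0.6720, 0.0080, -0.1250, -0.9080, 0.6510, -0.3170]

0.6720 0.0080 -0.1250 -0.9080 0.6510 -0.3170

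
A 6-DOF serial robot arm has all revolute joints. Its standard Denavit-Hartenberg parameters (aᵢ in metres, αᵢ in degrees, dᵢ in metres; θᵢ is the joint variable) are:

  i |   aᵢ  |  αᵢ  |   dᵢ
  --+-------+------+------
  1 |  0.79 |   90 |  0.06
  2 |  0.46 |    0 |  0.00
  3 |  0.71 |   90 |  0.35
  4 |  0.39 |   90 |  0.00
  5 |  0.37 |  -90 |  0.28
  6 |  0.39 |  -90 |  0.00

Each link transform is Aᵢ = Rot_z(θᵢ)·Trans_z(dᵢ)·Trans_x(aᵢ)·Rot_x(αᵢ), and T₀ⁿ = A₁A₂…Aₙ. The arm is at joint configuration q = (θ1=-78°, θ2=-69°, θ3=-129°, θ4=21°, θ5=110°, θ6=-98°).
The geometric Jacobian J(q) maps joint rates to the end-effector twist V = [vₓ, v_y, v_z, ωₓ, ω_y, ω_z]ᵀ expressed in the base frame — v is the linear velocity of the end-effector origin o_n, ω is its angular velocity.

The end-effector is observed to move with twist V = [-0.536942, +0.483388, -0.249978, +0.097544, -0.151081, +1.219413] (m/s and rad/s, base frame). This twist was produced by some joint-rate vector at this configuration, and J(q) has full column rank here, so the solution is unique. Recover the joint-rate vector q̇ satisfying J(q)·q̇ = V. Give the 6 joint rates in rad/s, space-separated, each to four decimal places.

0.3930 0.0320 0.2840 0.8550 0.3890 0.0500

o_n = [0.1451, 0.1394, 0.2873]
J₁: ẑ×o_n = [-0.1394, 0.1451, 0.0000], ω = ẑ
J2: z=[-0.9781, -0.2079, 0.0000] o=[0.1643, -0.7727, 0.0600] → [-0.0472, 0.2223, -0.8962, -0.9781, -0.2079, 0.0000]
J3: z=[-0.9781, -0.2079, 0.0000] o=[0.1985, -0.9340, -0.3694] → [-0.1365, 0.6423, -1.0610, -0.9781, -0.2079, 0.0000]
J4: z=[0.0642, -0.3023, 0.9511] o=[-0.2842, -0.3463, -0.1500] → [-0.5941, 0.3802, 0.1610, 0.0642, -0.3023, 0.9511]
J5: z=[0.8423, 0.5275, 0.1107] o=[-0.4929, -0.0366, -0.0375] → [0.1518, -0.2029, -0.1883, 0.8423, 0.5275, 0.1107]
J6: z=[0.4809, -0.6427, -0.5964] o=[-0.1670, -0.0945, 0.2876] → [0.1397, -0.1859, 0.3131, 0.4809, -0.6427, -0.5964]
q̇ = J⁺·V = [0.3930, 0.0320, 0.2840, 0.8550, 0.3890, 0.0500]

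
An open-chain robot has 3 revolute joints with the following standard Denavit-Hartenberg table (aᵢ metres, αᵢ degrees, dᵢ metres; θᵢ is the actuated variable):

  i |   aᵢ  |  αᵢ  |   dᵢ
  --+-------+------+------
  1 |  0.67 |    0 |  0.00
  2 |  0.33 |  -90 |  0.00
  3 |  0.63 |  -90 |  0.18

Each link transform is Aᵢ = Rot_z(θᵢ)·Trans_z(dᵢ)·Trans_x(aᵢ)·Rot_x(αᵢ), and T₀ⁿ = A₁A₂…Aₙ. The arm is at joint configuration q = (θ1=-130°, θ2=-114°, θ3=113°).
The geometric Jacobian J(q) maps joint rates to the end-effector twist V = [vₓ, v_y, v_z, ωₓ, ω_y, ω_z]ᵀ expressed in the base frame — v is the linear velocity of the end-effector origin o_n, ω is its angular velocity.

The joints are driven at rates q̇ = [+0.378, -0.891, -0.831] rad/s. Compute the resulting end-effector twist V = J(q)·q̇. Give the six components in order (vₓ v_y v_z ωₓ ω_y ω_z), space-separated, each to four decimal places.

o_n = [-0.6292, -0.5168, -0.5799]
J₁: ẑ×o_n = [0.5168, -0.6292, 0.0000], ω = ẑ
J2: z=[0.0000, 0.0000, 1.0000] o=[-0.4307, -0.5132, 0.0000] → [0.0036, -0.1985, 0.0000, 0.0000, 0.0000, 1.0000]
J3: z=[-0.8988, -0.4384, 0.0000] o=[-0.5753, -0.2166, 0.0000] → [0.2542, -0.5212, 0.2462, -0.8988, -0.4384, 0.0000]
V = J·q̇ = [-0.0191, 0.3722, -0.2046, 0.7469, 0.3643, -0.5130]

-0.0191 0.3722 -0.2046 0.7469 0.3643 -0.5130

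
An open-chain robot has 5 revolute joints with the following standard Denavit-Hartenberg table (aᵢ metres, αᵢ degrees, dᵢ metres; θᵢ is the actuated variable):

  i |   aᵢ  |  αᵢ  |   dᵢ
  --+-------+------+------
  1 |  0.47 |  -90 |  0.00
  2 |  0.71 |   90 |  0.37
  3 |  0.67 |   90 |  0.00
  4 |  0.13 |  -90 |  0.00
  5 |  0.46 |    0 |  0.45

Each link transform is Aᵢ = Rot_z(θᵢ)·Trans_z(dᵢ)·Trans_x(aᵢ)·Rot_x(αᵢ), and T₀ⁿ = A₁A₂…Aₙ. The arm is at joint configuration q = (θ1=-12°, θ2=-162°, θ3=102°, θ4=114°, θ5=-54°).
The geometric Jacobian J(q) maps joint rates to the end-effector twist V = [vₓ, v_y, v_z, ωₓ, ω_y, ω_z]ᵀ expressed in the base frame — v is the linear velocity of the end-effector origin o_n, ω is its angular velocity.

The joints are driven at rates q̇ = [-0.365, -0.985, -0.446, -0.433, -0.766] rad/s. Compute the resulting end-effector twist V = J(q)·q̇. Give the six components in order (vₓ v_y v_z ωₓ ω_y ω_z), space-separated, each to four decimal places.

-0.1099 0.3253 -0.9580 0.4888 -0.5032 -0.4130

o_n = [-0.4635, 0.6519, 0.1519]
J₁: ẑ×o_n = [-0.6519, -0.4635, 0.0000], ω = ẑ
J2: z=[0.2079, 0.9781, 0.0000] o=[0.4597, -0.0977, 0.0000] → [0.1486, -0.0316, 1.0589, 0.2079, 0.9781, 0.0000]
J3: z=[-0.3023, 0.0642, -0.9511] o=[-0.1238, 0.4046, 0.2194] → [0.2309, 0.3026, -0.0529, -0.3023, 0.0642, -0.9511]
J4: z=[-0.8667, 0.3968, 0.3023] o=[0.1420, 1.0181, 0.1764] → [0.1010, -0.2042, 0.5576, -0.8667, 0.3968, 0.3023]
J5: z=[-0.2395, -0.8626, 0.4455] o=[0.0851, 0.9773, 0.0668] → [0.0715, -0.2240, -0.3953, -0.2395, -0.8626, 0.4455]
V = J·q̇ = [-0.1099, 0.3253, -0.9580, 0.4888, -0.5032, -0.4130]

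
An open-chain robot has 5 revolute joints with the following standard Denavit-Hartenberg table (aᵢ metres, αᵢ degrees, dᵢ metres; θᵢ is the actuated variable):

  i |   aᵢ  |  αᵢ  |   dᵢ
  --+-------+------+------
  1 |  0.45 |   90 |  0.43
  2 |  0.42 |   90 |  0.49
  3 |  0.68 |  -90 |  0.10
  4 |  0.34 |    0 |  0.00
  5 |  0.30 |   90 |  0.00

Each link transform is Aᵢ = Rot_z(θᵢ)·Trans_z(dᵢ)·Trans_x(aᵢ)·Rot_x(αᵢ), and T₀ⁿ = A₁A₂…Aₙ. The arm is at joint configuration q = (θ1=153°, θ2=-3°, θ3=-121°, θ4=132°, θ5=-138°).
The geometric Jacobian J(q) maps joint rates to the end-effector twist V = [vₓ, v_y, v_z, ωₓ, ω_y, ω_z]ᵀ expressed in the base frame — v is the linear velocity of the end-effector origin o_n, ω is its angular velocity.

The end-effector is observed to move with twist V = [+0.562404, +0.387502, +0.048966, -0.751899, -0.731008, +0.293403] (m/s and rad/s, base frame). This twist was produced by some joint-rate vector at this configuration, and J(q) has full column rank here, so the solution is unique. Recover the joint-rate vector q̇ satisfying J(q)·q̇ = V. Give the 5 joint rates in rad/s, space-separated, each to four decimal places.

-0.5070 -0.8150 -0.8170 0.2110 0.1340

o_n = [-0.5060, 0.0854, 0.5494]
J₁: ẑ×o_n = [-0.0854, -0.5060, 0.0000], ω = ẑ
J2: z=[0.4540, 0.8910, 0.0000] o=[-0.4010, 0.2043, 0.4300] → [0.1064, -0.0542, 0.0396, 0.4540, 0.8910, 0.0000]
J3: z=[0.0466, -0.0238, -0.9986] o=[-0.5522, 0.8313, 0.4080] → [-0.7482, -0.0528, -0.0337, 0.0466, -0.0238, -0.9986]
J4: z=[-0.9965, -0.0703, -0.0449] o=[-0.5005, 0.1508, 0.3265] → [-0.0186, 0.2224, 0.0648, -0.9965, -0.0703, -0.0449]
J5: z=[-0.9965, -0.0703, -0.0449] o=[-0.5280, 0.3837, 0.5727] → [-0.0117, -0.0242, 0.2988, -0.9965, -0.0703, -0.0449]
q̇ = J⁺·V = [-0.5070, -0.8150, -0.8170, 0.2110, 0.1340]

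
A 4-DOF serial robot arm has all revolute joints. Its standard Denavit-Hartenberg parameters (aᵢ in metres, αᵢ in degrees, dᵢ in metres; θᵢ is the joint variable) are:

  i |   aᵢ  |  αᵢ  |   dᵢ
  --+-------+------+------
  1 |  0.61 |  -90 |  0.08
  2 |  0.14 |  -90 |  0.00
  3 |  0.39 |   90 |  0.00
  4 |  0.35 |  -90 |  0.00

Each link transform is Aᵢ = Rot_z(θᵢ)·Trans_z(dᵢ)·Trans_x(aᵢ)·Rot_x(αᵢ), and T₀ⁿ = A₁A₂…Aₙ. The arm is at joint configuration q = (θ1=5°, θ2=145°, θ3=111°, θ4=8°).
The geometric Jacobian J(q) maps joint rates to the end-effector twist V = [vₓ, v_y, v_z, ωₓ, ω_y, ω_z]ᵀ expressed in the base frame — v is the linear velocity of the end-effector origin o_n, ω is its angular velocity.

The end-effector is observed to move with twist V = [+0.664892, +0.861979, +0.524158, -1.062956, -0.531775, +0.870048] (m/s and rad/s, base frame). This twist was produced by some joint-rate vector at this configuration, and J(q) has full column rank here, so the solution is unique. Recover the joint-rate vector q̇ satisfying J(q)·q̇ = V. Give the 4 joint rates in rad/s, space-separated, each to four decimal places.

o_n = [0.7409, -0.6255, 0.1910]
J₁: ẑ×o_n = [0.6255, 0.7409, -0.0000], ω = ẑ
J2: z=[-0.0872, 0.9962, 0.0000] o=[0.6077, 0.0532, 0.0800] → [0.1106, 0.0097, -0.0736, -0.0872, 0.9962, 0.0000]
J3: z=[-0.5714, -0.0500, 0.8192] o=[0.4934, 0.0432, -0.0003] → [0.5382, 0.3121, 0.3944, -0.5714, -0.0500, 0.8192]
J4: z=[-0.7306, -0.4237, -0.5355] o=[0.6392, -0.3096, 0.0799] → [-0.2162, 0.0267, 0.2739, -0.7306, -0.4237, -0.5355]
q̇ = J⁺·V = [0.8590, -0.0920, 0.6430, 0.9630]

0.8590 -0.0920 0.6430 0.9630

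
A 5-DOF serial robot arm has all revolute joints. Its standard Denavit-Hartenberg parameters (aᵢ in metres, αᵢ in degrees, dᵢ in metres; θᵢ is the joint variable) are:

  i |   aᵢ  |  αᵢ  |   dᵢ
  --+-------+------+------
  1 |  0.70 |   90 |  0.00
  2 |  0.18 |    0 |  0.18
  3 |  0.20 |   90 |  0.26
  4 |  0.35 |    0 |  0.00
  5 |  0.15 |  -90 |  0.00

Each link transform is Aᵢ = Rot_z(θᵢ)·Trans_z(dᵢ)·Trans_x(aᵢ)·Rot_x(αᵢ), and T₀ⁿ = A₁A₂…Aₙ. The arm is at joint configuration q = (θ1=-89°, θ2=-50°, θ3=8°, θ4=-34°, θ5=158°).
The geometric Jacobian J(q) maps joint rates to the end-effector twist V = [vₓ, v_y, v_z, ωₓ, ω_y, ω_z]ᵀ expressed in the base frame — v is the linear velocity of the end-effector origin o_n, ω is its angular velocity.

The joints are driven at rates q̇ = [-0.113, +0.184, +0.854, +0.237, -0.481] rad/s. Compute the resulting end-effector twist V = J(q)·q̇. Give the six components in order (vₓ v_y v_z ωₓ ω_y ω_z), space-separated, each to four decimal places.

-0.2099 -0.3266 0.2833 -1.0350 -0.1814 0.0683

o_n = [-0.3491, -1.1239, -0.4097]
J₁: ẑ×o_n = [1.1239, -0.3491, 0.0000], ω = ẑ
J2: z=[-0.9998, -0.0175, 0.0000] o=[0.0122, -0.6999, 0.0000] → [0.0072, -0.4097, 0.4176, -0.9998, -0.0175, 0.0000]
J3: z=[-0.9998, -0.0175, 0.0000] o=[-0.1657, -0.8187, -0.1379] → [0.0047, -0.2718, 0.3019, -0.9998, -0.0175, 0.0000]
J4: z=[-0.0117, 0.6690, -0.7431] o=[-0.4231, -0.9719, -0.2717] → [-0.2053, -0.0566, -0.0478, -0.0117, 0.6690, -0.7431]
J5: z=[-0.0117, 0.6690, -0.7431] o=[-0.2237, -1.1840, -0.4659] → [0.0823, 0.0939, 0.0832, -0.0117, 0.6690, -0.7431]
V = J·q̇ = [-0.2099, -0.3266, 0.2833, -1.0350, -0.1814, 0.0683]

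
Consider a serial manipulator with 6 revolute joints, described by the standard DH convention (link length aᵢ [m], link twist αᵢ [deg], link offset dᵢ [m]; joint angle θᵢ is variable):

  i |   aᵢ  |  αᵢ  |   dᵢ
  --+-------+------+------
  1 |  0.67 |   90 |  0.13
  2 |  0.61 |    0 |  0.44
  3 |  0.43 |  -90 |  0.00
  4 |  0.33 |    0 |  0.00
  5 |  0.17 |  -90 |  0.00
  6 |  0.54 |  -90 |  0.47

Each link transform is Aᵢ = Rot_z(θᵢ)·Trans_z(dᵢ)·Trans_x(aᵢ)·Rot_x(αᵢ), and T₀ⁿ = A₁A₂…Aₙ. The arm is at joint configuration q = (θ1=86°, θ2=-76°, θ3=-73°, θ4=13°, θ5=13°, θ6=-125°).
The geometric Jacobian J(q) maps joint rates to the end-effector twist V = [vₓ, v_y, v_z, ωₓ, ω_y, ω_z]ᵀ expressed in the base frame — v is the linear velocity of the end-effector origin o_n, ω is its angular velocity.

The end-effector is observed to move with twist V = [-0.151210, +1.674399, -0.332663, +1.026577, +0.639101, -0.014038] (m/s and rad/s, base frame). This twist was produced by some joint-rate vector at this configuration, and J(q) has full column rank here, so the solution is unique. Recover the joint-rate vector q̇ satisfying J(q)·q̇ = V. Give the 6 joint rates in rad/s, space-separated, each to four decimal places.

o_n = [0.0524, 0.6835, -1.0573]
J₁: ẑ×o_n = [-0.6835, 0.0524, 0.0000], ω = ẑ
J2: z=[0.9976, -0.0698, 0.0000] o=[0.0467, 0.6684, 0.1300] → [0.0828, 1.1844, 0.0155, 0.9976, -0.0698, 0.0000]
J3: z=[0.9976, -0.0698, 0.0000] o=[0.4960, 0.7849, -0.4619] → [0.0415, 0.5940, -0.1321, 0.9976, -0.0698, 0.0000]
J4: z=[0.0359, 0.5138, -0.8572] o=[0.4702, 0.4172, -0.6833] → [0.0361, 0.3716, 0.2243, 0.0359, 0.5138, -0.8572]
J5: z=[0.0359, 0.5138, -0.8572] o=[0.3770, 0.1474, -0.8490] → [0.3524, 0.2857, 0.1860, 0.0359, 0.5138, -0.8572]
J6: z=[-0.8704, 0.4375, 0.2258] o=[0.2935, 0.0220, -0.9276] → [-0.2061, -0.1673, -0.4703, -0.8704, 0.4375, 0.2258]
q̇ = J⁺·V = [0.4640, 0.9010, 0.8200, 0.1450, 0.6300, 0.8250]

0.4640 0.9010 0.8200 0.1450 0.6300 0.8250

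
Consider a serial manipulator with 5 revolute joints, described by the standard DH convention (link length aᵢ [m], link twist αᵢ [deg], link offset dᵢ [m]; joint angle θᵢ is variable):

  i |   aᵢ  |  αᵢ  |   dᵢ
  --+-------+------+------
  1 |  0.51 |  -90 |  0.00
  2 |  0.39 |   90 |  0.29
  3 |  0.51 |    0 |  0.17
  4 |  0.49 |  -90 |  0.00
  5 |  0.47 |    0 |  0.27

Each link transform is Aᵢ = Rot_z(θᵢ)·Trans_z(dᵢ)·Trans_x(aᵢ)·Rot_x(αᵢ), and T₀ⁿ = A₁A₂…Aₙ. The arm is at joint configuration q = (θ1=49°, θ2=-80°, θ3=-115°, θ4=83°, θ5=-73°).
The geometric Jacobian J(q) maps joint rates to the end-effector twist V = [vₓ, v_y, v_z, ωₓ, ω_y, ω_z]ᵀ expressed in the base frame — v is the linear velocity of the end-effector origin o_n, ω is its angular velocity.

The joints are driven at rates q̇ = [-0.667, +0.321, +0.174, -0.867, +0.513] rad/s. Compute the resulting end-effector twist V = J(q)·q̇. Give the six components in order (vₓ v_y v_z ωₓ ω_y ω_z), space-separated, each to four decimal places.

o_n = [0.2392, -0.1451, 0.9443]
J₁: ẑ×o_n = [0.1451, 0.2392, -0.0000], ω = ẑ
J2: z=[-0.7547, 0.6561, 0.0000] o=[0.3346, 0.3849, 0.0000] → [0.6195, 0.7127, 0.4625, -0.7547, 0.6561, 0.0000]
J3: z=[-0.6461, -0.7432, 0.1736] o=[0.1602, 0.6263, 0.3841] → [-0.2824, 0.3757, 0.5571, -0.6461, -0.7432, 0.1736]
J4: z=[-0.6461, -0.7432, 0.1736] o=[0.3746, 0.1684, 0.2013] → [-0.4978, 0.4565, 0.1019, -0.6461, -0.7432, 0.1736]
J5: z=[-0.5797, 0.6258, 0.5219] o=[0.6179, 0.0525, 0.6106] → [0.3120, -0.0042, 0.3515, -0.5797, 0.6258, 0.5219]
V = J·q̇ = [0.6446, -0.2634, 0.3374, -0.0919, 1.0467, -0.5196]

0.6446 -0.2634 0.3374 -0.0919 1.0467 -0.5196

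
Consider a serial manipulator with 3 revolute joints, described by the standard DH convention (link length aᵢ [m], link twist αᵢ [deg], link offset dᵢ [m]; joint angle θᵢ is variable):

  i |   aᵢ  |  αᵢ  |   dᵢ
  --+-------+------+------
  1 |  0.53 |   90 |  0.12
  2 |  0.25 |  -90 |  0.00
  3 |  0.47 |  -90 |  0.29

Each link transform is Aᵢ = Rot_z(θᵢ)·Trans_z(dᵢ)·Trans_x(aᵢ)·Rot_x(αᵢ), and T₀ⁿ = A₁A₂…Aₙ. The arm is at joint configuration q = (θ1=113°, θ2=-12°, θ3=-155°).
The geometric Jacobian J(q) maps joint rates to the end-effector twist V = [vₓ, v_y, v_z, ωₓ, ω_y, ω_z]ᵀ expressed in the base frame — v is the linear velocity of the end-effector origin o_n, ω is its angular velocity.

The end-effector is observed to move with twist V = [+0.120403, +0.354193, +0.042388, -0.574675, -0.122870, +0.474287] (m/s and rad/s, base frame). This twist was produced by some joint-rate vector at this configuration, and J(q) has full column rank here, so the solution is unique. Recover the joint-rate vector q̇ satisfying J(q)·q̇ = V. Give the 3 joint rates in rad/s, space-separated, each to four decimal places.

o_n = [0.0194, 0.4625, 0.4402]
J₁: ẑ×o_n = [-0.4625, 0.0194, 0.0000], ω = ẑ
J2: z=[0.9205, 0.3907, 0.0000] o=[-0.2071, 0.4879, 0.1200] → [0.1251, -0.2948, -0.1118, 0.9205, 0.3907, 0.0000]
J3: z=[-0.0812, 0.1914, 0.9781] o=[-0.3026, 0.7130, 0.0680] → [0.3162, 0.3453, -0.0413, -0.0812, 0.1914, 0.9781]
q̇ = J⁺·V = [-0.0500, -0.5770, 0.5360]

-0.0500 -0.5770 0.5360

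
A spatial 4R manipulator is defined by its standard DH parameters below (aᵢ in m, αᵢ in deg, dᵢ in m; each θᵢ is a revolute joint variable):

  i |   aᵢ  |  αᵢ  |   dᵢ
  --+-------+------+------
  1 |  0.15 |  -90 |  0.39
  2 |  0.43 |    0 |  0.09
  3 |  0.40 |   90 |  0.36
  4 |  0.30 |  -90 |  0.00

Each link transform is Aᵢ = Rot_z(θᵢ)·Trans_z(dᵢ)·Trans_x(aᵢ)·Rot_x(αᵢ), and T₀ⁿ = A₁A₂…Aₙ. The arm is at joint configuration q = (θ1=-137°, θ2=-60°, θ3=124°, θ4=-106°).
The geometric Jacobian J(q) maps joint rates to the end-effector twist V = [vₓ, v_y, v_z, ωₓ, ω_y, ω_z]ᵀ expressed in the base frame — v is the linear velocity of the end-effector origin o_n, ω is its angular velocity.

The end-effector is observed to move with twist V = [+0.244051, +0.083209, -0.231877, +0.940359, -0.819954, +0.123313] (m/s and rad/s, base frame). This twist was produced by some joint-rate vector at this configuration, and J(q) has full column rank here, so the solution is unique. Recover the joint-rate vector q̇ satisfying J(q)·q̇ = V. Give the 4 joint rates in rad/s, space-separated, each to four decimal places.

0.1860 0.4480 0.7930 -0.1430

o_n = [-0.2584, -0.4620, 0.4772]
J₁: ẑ×o_n = [0.4620, -0.2584, 0.0000], ω = ẑ
J2: z=[0.6820, -0.7314, 0.0000] o=[-0.1097, -0.1023, 0.3900] → [-0.0638, -0.0595, -0.3541, 0.6820, -0.7314, 0.0000]
J3: z=[0.6820, -0.7314, 0.0000] o=[-0.2056, -0.3148, 0.7624] → [0.2086, 0.1945, -0.1391, 0.6820, -0.7314, 0.0000]
J4: z=[-0.6573, -0.6130, 0.4384] o=[-0.0883, -0.6976, 0.4029] → [-0.1489, -0.0257, -0.2592, -0.6573, -0.6130, 0.4384]
q̇ = J⁺·V = [0.1860, 0.4480, 0.7930, -0.1430]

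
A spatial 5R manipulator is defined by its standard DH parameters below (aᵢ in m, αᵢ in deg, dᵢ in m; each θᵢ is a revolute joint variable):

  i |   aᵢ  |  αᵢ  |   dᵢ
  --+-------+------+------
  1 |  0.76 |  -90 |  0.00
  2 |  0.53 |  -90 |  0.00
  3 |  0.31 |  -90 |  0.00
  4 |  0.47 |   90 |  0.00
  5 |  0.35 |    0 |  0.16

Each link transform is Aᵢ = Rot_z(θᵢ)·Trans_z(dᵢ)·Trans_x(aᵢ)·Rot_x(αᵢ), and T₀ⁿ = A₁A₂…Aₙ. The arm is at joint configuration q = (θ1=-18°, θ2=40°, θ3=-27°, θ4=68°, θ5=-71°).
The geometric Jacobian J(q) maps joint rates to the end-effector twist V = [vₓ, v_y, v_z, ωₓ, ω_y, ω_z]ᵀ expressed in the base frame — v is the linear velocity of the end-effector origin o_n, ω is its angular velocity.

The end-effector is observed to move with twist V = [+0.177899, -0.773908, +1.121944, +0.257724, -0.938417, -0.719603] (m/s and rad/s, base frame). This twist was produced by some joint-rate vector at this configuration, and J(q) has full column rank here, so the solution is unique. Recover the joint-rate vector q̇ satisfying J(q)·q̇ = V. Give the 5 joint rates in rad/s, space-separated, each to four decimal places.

o_n = [1.9195, 0.0096, -0.2631]
J₁: ẑ×o_n = [-0.0096, 1.9195, 0.0000], ω = ẑ
J2: z=[0.3090, 0.9511, 0.0000] o=[0.7228, -0.2349, 0.0000] → [-0.2502, 0.0813, -1.0626, 0.3090, 0.9511, 0.0000]
J3: z=[-0.6113, 0.1986, -0.7660] o=[1.1089, -0.3603, -0.3407] → [0.2988, -0.5735, -0.3871, -0.6113, 0.1986, -0.7660]
J4: z=[0.0554, -0.9549, -0.2918] o=[1.3537, -0.2919, -0.5182] → [-0.1557, -0.1793, 0.5570, 0.0554, -0.9549, -0.2918]
J5: z=[0.5029, 0.2792, -0.8180] o=[1.7591, -0.3395, -0.2852] → [0.2918, -0.1424, 0.1308, 0.5029, 0.2792, -0.8180]
q̇ = J⁺·V = [-0.3820, -0.6710, -0.2850, 0.4110, 0.5330]

-0.3820 -0.6710 -0.2850 0.4110 0.5330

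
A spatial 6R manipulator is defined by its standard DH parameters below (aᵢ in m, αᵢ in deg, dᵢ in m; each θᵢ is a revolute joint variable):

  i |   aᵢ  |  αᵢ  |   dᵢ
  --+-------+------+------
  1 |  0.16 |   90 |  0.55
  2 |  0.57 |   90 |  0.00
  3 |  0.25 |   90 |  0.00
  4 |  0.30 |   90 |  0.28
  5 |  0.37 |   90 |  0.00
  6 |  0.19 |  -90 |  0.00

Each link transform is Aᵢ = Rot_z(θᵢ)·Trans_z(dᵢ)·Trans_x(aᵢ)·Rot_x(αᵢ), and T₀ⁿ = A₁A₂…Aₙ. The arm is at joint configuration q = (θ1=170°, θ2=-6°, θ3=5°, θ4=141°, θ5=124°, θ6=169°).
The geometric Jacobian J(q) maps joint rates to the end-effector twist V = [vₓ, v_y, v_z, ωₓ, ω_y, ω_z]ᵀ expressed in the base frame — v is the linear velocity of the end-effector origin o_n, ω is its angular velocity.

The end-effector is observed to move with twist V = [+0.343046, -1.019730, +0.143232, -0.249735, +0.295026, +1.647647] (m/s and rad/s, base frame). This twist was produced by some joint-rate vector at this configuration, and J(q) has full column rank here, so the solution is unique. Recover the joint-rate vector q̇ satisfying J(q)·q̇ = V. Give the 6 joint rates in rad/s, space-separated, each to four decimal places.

o_n = [-0.9265, -0.2632, 0.3225]
J₁: ẑ×o_n = [0.2632, -0.9265, 0.0000], ω = ẑ
J2: z=[0.1736, 0.9848, 0.0000] o=[-0.1576, 0.0278, 0.5500] → [-0.2241, 0.0395, 0.7067, 0.1736, 0.9848, 0.0000]
J3: z=[0.1029, -0.0182, -0.9945] o=[-0.7158, 0.1262, 0.4904] → [-0.3842, 0.2268, -0.0439, 0.1029, -0.0182, -0.9945]
J4: z=[-0.2583, -0.9660, -0.0091] o=[-0.9560, 0.1907, 0.4644] → [0.1329, -0.0369, 0.1457, -0.2583, -0.9660, -0.0091]
J5: z=[-0.5245, 0.1482, -0.8384] o=[-0.7849, -0.1433, 0.2984] → [-0.0969, 0.1313, 0.0838, -0.5245, 0.1482, -0.8384]
J6: z=[0.5281, -0.7158, -0.4569] o=[-1.0320, -0.3958, 0.4083] → [0.1220, -0.0029, 0.1456, 0.5281, -0.7158, -0.4569]
q̇ = J⁺·V = [0.9970, 0.2300, -0.3750, 0.2510, -0.0920, -0.4440]

0.9970 0.2300 -0.3750 0.2510 -0.0920 -0.4440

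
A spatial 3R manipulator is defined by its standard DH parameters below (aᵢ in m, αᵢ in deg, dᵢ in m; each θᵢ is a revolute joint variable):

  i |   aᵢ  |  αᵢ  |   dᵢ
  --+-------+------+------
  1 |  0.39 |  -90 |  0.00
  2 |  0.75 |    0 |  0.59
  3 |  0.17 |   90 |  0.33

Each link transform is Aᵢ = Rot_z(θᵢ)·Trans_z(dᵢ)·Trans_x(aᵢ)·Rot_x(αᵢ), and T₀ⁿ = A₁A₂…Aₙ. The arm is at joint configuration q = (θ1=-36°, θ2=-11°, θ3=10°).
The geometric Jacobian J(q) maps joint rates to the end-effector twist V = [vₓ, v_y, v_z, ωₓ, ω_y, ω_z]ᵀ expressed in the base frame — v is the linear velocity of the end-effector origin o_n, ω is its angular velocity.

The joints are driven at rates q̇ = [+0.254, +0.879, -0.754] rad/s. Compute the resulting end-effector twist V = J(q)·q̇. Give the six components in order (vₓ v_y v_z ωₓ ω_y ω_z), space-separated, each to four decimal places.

o_n = [1.5894, -0.0176, 0.1461]
J₁: ẑ×o_n = [0.0176, 1.5894, -0.0000], ω = ẑ
J2: z=[0.5878, 0.8090, 0.0000] o=[0.3155, -0.2292, 0.0000] → [0.1182, -0.0859, -0.9062, 0.5878, 0.8090, 0.0000]
J3: z=[0.5878, 0.8090, 0.0000] o=[1.2579, -0.1847, 0.1431] → [0.0024, -0.0017, -0.1700, 0.5878, 0.8090, 0.0000]
V = J·q̇ = [0.1065, 0.3296, -0.6684, 0.0735, 0.1011, 0.2540]

0.1065 0.3296 -0.6684 0.0735 0.1011 0.2540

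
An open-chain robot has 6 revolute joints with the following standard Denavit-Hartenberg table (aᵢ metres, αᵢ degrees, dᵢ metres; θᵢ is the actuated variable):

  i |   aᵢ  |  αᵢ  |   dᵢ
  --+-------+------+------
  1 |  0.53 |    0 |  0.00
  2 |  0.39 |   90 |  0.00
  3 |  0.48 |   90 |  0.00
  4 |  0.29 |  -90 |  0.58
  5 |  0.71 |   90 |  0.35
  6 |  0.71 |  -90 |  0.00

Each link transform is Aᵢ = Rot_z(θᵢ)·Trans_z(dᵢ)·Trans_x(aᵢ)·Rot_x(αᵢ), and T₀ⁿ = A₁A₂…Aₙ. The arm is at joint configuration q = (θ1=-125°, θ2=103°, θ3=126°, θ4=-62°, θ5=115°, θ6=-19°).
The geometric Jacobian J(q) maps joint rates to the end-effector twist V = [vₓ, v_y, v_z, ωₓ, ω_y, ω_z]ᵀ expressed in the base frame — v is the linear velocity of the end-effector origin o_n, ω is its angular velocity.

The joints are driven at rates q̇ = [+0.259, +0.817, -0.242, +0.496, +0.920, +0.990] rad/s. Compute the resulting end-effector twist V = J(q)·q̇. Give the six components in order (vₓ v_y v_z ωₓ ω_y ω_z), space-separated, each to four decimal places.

0.0600 -2.0485 0.2630 -0.3884 0.8065 2.1196

o_n = [-0.8081, -0.5704, -0.0333]
J₁: ẑ×o_n = [0.5704, -0.8081, 0.0000], ω = ẑ
J2: z=[0.0000, 0.0000, 1.0000] o=[-0.3040, -0.4342, 0.0000] → [0.1363, -0.5041, 0.0000, 0.0000, 0.0000, 1.0000]
J3: z=[-0.3746, -0.9272, 0.0000] o=[0.0576, -0.5802, 0.0000] → [0.0309, -0.0125, -0.8063, -0.3746, -0.9272, 0.0000]
J4: z=[0.7501, -0.3031, 0.5878] o=[-0.2040, -0.4746, 0.3883] → [0.1841, -0.0388, -0.2550, 0.7501, -0.3031, 0.5878]
J5: z=[-0.6571, -0.2409, 0.7143] o=[0.2528, -0.3829, 0.8394] → [0.3441, -1.3312, -0.1324, -0.6571, -0.2409, 0.7143]
J6: z=[-0.2491, 0.9637, 0.0958] o=[-0.4823, -0.5489, 0.5972] → [-0.6056, -0.1883, 0.3193, -0.2491, 0.9637, 0.0958]
V = J·q̇ = [0.0600, -2.0485, 0.2630, -0.3884, 0.8065, 2.1196]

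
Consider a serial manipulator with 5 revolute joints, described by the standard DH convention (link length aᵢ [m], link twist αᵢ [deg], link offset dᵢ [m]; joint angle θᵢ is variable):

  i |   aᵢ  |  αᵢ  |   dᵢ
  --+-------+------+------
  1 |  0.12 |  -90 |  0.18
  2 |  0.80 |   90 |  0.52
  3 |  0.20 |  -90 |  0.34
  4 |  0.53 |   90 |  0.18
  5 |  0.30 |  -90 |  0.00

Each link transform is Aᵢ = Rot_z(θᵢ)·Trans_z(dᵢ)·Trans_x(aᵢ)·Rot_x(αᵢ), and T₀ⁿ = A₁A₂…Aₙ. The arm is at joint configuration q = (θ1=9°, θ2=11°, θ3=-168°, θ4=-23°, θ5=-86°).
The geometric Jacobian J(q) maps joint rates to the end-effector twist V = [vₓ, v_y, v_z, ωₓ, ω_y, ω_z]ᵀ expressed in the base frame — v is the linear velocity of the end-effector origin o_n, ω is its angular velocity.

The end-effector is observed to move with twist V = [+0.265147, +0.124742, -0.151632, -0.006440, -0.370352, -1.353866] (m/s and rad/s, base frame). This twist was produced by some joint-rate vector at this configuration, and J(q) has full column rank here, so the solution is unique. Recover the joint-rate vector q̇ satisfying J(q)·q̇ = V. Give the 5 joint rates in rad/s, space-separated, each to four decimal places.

o_n = [0.2276, 0.5318, 0.7091]
J₁: ẑ×o_n = [-0.5318, 0.2276, 0.0000], ω = ẑ
J2: z=[-0.1564, 0.9877, 0.0000] o=[0.1185, 0.0188, 0.1800] → [0.5226, 0.0828, -0.1879, -0.1564, 0.9877, 0.0000]
J3: z=[0.1885, 0.0298, 0.9816] o=[0.8128, 0.6552, 0.0274] → [0.1415, -0.7030, -0.0058, 0.1885, 0.0298, 0.9816]
J4: z=[0.3546, -0.9342, -0.0397] o=[0.6937, 0.5943, 0.3984] → [-0.2927, -0.0917, -0.4576, 0.3546, -0.9342, -0.0397]
J5: z=[0.5313, 0.1664, 0.8307] o=[0.3498, 0.2588, 0.6856] → [-0.2228, -0.1140, 0.1654, 0.5313, 0.1664, 0.8307]
q̇ = J⁺·V = [-0.8130, -0.0390, -0.4760, 0.3270, -0.0730]

-0.8130 -0.0390 -0.4760 0.3270 -0.0730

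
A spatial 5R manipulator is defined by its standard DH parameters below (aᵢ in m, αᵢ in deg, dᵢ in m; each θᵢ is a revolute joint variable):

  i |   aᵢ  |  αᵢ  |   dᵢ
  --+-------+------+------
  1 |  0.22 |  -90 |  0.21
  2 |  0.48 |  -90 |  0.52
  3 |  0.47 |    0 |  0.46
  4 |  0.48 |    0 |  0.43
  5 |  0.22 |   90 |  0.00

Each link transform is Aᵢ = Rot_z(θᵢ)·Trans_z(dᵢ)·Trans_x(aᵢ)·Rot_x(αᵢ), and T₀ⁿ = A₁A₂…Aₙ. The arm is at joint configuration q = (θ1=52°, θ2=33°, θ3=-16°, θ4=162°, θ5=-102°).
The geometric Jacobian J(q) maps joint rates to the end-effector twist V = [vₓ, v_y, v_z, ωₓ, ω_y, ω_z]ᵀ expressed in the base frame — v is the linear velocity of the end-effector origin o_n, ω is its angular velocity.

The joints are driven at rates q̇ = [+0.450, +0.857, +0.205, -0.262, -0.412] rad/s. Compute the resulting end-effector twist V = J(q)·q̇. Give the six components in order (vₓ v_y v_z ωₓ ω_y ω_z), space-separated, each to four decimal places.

-0.6769 -0.7024 -0.1439 -0.5181 0.7289 0.8433

o_n = [0.0145, 0.3894, -0.9134]
J₁: ẑ×o_n = [-0.3894, 0.0145, 0.0000], ω = ẑ
J2: z=[-0.7880, 0.6157, 0.0000] o=[0.1354, 0.1734, 0.2100] → [-0.6916, -0.8852, -0.0957, -0.7880, 0.6157, 0.0000]
J3: z=[-0.3353, -0.4292, -0.8387] o=[-0.0265, 0.8107, -0.0514] → [0.0165, -0.3234, 0.1589, -0.3353, -0.4292, -0.8387]
J4: z=[-0.3353, -0.4292, -0.8387] o=[-0.0495, 0.9916, -0.6833] → [-0.4064, -0.1308, 0.2294, -0.3353, -0.4292, -0.8387]
J5: z=[-0.3353, -0.4292, -0.8387] o=[-0.1877, 0.3789, -0.8272] → [0.0458, -0.1984, 0.0832, -0.3353, -0.4292, -0.8387]
V = J·q̇ = [-0.6769, -0.7024, -0.1439, -0.5181, 0.7289, 0.8433]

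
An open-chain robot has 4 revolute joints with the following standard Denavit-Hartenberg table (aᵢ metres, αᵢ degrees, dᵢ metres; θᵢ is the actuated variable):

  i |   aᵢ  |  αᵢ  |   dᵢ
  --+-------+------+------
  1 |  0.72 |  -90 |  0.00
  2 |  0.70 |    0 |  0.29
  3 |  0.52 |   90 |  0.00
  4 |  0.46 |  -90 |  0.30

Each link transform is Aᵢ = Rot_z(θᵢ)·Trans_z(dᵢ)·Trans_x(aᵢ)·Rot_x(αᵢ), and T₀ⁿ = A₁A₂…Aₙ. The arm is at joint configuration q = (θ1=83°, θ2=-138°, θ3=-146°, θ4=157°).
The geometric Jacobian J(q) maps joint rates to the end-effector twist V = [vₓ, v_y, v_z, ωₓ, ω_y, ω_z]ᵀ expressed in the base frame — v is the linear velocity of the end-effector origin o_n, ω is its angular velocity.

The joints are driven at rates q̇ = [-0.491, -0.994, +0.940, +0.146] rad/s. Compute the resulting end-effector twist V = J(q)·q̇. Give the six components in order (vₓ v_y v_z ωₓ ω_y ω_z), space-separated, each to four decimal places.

o_n = [-0.4036, 0.5677, 0.4473]
J₁: ẑ×o_n = [-0.5677, -0.4036, 0.0000], ω = ẑ
J2: z=[-0.9925, 0.1219, 0.0000] o=[0.0877, 0.7146, 0.0000] → [0.0545, 0.4439, 0.2058, -0.9925, 0.1219, 0.0000]
J3: z=[-0.9925, 0.1219, 0.0000] o=[-0.2635, 0.2337, 0.4684] → [-0.0026, -0.0210, -0.3145, -0.9925, 0.1219, 0.0000]
J4: z=[0.1182, 0.9631, 0.2419] o=[-0.2482, 0.3585, -0.0362] → [0.4150, -0.0948, 0.1744, 0.1182, 0.9631, 0.2419]
V = J·q̇ = [0.2827, -0.2767, -0.4746, 0.0709, 0.1340, -0.4557]

0.2827 -0.2767 -0.4746 0.0709 0.1340 -0.4557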